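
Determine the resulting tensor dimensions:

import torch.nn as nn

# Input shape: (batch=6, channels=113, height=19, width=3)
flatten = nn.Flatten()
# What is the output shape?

Input shape: (6, 113, 19, 3)
Output shape: (6, 6441)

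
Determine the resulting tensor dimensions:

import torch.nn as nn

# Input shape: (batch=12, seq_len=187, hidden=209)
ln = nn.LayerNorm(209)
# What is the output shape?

Input shape: (12, 187, 209)
Output shape: (12, 187, 209)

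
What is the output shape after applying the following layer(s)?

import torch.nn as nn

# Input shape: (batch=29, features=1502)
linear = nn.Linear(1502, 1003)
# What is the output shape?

Input shape: (29, 1502)
Output shape: (29, 1003)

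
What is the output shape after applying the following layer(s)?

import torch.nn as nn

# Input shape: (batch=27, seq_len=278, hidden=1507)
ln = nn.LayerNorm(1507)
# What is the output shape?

Input shape: (27, 278, 1507)
Output shape: (27, 278, 1507)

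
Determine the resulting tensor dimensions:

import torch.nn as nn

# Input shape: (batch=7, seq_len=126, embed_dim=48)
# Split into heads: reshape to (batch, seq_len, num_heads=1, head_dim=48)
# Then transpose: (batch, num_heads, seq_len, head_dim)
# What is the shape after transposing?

Input shape: (7, 126, 48)
  -> after reshape: (7, 126, 1, 48)
Output shape: (7, 1, 126, 48)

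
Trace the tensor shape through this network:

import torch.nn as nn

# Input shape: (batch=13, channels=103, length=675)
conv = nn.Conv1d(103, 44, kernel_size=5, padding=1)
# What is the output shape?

Input shape: (13, 103, 675)
Output shape: (13, 44, 673)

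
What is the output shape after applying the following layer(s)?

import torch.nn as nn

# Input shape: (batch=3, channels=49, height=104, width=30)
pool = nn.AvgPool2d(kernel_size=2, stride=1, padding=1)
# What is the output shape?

Input shape: (3, 49, 104, 30)
Output shape: (3, 49, 105, 31)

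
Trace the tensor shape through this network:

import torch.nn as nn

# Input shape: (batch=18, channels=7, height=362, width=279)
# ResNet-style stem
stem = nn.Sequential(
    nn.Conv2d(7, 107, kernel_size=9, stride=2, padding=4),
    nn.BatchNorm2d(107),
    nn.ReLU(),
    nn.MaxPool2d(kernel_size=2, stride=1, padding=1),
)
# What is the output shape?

Input shape: (18, 7, 362, 279)
  -> after Conv2d 9x9 stride=2: (18, 107, 181, 140)
Output shape: (18, 107, 182, 141)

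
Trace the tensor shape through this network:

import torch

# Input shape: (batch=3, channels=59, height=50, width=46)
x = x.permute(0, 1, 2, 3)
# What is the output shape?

Input shape: (3, 59, 50, 46)
Output shape: (3, 59, 50, 46)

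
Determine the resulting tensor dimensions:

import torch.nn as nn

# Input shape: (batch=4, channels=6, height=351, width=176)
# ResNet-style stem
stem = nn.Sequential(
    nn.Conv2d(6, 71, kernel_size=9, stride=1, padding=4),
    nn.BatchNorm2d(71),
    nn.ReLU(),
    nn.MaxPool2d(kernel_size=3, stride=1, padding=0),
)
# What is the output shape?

Input shape: (4, 6, 351, 176)
  -> after Conv2d 9x9 stride=1: (4, 71, 351, 176)
Output shape: (4, 71, 349, 174)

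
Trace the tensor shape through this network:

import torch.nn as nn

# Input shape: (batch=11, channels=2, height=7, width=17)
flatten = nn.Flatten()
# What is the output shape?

Input shape: (11, 2, 7, 17)
Output shape: (11, 238)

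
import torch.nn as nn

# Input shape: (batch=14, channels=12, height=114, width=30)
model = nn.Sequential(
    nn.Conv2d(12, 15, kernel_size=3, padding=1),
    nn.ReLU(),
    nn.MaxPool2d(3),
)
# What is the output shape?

Input shape: (14, 12, 114, 30)
  -> after Conv2d: (14, 15, 114, 30)
  -> after ReLU: (14, 15, 114, 30)
Output shape: (14, 15, 38, 10)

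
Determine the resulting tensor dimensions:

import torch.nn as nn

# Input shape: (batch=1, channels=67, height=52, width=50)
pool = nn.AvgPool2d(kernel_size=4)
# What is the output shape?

Input shape: (1, 67, 52, 50)
Output shape: (1, 67, 13, 12)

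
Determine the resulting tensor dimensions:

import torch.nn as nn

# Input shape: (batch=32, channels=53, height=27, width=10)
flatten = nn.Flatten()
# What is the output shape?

Input shape: (32, 53, 27, 10)
Output shape: (32, 14310)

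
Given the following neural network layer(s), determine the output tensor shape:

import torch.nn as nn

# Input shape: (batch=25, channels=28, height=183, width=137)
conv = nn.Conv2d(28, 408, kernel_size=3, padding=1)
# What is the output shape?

Input shape: (25, 28, 183, 137)
Output shape: (25, 408, 183, 137)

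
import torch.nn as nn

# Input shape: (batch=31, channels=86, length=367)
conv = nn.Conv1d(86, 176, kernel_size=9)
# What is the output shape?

Input shape: (31, 86, 367)
Output shape: (31, 176, 359)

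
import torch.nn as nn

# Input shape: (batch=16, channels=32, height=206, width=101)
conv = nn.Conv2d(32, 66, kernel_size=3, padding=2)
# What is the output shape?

Input shape: (16, 32, 206, 101)
Output shape: (16, 66, 208, 103)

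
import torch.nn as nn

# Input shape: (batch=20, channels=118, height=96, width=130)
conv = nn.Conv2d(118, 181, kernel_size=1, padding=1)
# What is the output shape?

Input shape: (20, 118, 96, 130)
Output shape: (20, 181, 98, 132)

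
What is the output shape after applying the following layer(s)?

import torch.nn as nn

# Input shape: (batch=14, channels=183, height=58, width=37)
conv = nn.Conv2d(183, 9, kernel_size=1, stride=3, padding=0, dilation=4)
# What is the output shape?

Input shape: (14, 183, 58, 37)
Output shape: (14, 9, 20, 13)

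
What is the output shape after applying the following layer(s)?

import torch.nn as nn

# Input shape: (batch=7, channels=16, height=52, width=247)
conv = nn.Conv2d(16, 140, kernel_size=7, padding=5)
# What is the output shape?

Input shape: (7, 16, 52, 247)
Output shape: (7, 140, 56, 251)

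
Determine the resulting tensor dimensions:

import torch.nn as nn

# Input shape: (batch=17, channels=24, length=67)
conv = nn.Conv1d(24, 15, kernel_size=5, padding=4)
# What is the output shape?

Input shape: (17, 24, 67)
Output shape: (17, 15, 71)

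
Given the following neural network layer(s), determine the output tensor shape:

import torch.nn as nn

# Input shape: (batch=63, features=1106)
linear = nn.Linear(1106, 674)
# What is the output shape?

Input shape: (63, 1106)
Output shape: (63, 674)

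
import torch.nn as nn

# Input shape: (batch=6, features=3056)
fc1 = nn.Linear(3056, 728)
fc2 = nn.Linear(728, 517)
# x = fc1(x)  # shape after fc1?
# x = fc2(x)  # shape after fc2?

Input shape: (6, 3056)
  -> after fc1: (6, 728)
Output shape: (6, 517)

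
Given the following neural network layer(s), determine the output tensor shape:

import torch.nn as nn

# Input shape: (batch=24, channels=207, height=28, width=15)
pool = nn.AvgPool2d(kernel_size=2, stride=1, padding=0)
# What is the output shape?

Input shape: (24, 207, 28, 15)
Output shape: (24, 207, 27, 14)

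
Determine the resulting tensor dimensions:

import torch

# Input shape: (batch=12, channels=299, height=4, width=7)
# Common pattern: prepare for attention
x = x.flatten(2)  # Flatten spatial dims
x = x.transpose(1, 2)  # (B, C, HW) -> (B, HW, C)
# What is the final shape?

Input shape: (12, 299, 4, 7)
  -> after flatten(2): (12, 299, 28)
Output shape: (12, 28, 299)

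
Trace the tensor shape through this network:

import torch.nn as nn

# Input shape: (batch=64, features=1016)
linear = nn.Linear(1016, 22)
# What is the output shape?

Input shape: (64, 1016)
Output shape: (64, 22)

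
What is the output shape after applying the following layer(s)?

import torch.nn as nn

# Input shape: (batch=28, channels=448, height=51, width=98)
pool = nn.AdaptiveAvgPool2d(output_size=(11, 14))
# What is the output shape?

Input shape: (28, 448, 51, 98)
Output shape: (28, 448, 11, 14)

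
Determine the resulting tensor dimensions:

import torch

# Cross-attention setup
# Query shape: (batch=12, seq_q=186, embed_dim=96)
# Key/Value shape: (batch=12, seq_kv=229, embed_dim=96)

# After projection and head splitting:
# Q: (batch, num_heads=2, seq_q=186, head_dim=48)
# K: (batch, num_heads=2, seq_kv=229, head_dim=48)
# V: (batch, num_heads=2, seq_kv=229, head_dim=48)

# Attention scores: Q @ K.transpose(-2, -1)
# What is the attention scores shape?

Input shape: (12, 186, 96)
Output shape: (12, 2, 186, 229)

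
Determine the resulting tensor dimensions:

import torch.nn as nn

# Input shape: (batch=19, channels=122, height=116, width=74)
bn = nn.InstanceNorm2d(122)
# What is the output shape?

Input shape: (19, 122, 116, 74)
Output shape: (19, 122, 116, 74)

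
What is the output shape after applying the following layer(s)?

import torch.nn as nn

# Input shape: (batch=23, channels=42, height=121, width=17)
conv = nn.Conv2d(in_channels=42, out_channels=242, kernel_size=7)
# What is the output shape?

Input shape: (23, 42, 121, 17)
Output shape: (23, 242, 115, 11)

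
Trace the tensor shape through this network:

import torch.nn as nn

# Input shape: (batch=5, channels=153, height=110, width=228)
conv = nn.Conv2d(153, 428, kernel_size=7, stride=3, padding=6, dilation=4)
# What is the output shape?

Input shape: (5, 153, 110, 228)
Output shape: (5, 428, 33, 72)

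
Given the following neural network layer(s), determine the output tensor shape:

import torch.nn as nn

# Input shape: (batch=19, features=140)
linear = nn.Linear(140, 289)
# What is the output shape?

Input shape: (19, 140)
Output shape: (19, 289)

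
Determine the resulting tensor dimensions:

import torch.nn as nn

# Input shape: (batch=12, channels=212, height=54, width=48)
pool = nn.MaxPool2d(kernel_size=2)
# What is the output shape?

Input shape: (12, 212, 54, 48)
Output shape: (12, 212, 27, 24)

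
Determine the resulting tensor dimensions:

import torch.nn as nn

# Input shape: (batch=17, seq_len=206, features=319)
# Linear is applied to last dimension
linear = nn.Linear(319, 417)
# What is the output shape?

Input shape: (17, 206, 319)
Output shape: (17, 206, 417)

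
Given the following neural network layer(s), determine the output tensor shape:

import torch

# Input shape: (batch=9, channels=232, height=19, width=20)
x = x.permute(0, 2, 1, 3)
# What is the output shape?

Input shape: (9, 232, 19, 20)
Output shape: (9, 19, 232, 20)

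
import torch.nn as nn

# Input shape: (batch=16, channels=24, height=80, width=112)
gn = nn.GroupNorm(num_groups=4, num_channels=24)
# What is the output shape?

Input shape: (16, 24, 80, 112)
Output shape: (16, 24, 80, 112)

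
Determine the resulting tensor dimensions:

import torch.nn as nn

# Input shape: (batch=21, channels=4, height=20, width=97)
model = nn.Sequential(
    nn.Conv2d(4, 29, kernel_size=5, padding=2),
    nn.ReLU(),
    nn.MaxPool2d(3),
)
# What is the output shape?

Input shape: (21, 4, 20, 97)
  -> after Conv2d: (21, 29, 20, 97)
  -> after ReLU: (21, 29, 20, 97)
Output shape: (21, 29, 6, 32)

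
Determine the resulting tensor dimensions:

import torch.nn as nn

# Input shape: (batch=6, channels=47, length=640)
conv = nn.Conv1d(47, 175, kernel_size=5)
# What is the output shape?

Input shape: (6, 47, 640)
Output shape: (6, 175, 636)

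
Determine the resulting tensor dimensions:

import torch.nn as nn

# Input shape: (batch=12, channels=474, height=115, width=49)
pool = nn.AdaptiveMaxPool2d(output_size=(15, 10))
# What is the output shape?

Input shape: (12, 474, 115, 49)
Output shape: (12, 474, 15, 10)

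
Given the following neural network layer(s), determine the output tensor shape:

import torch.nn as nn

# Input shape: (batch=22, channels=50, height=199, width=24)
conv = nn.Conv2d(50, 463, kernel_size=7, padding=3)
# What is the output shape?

Input shape: (22, 50, 199, 24)
Output shape: (22, 463, 199, 24)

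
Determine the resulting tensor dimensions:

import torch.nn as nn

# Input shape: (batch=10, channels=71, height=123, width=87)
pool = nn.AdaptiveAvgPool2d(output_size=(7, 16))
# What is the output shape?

Input shape: (10, 71, 123, 87)
Output shape: (10, 71, 7, 16)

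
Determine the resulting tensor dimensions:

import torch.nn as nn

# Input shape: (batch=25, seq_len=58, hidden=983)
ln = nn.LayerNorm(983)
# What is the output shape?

Input shape: (25, 58, 983)
Output shape: (25, 58, 983)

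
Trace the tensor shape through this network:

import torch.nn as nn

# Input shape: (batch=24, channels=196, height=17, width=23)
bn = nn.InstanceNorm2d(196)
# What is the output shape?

Input shape: (24, 196, 17, 23)
Output shape: (24, 196, 17, 23)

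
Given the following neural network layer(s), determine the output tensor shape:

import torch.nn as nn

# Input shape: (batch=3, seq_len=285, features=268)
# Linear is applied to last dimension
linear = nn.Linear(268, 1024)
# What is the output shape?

Input shape: (3, 285, 268)
Output shape: (3, 285, 1024)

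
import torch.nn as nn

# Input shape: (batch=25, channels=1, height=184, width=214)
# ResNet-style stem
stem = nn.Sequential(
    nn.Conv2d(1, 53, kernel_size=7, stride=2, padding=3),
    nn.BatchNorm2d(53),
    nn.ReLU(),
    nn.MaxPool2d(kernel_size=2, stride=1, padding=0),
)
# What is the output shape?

Input shape: (25, 1, 184, 214)
  -> after Conv2d 7x7 stride=2: (25, 53, 92, 107)
Output shape: (25, 53, 91, 106)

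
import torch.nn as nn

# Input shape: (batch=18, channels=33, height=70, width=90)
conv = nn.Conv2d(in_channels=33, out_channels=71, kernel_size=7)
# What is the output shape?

Input shape: (18, 33, 70, 90)
Output shape: (18, 71, 64, 84)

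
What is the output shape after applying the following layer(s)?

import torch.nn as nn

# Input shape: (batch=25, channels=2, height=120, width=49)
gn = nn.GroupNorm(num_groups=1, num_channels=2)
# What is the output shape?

Input shape: (25, 2, 120, 49)
Output shape: (25, 2, 120, 49)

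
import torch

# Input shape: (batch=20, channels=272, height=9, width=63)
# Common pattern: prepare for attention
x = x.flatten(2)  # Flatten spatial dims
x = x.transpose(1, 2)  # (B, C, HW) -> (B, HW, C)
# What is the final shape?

Input shape: (20, 272, 9, 63)
  -> after flatten(2): (20, 272, 567)
Output shape: (20, 567, 272)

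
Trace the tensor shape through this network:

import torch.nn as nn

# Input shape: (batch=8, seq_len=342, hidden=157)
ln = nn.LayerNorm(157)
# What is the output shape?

Input shape: (8, 342, 157)
Output shape: (8, 342, 157)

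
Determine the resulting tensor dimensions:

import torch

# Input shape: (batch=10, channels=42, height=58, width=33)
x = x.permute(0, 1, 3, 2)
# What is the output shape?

Input shape: (10, 42, 58, 33)
Output shape: (10, 42, 33, 58)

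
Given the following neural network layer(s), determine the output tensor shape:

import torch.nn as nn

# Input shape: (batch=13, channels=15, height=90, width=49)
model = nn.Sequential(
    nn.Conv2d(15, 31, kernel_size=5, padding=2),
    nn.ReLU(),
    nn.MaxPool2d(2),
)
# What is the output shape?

Input shape: (13, 15, 90, 49)
  -> after Conv2d: (13, 31, 90, 49)
  -> after ReLU: (13, 31, 90, 49)
Output shape: (13, 31, 45, 24)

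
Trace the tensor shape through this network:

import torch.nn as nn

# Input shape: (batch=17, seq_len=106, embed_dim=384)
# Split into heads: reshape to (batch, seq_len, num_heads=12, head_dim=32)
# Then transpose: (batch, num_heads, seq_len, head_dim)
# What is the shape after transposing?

Input shape: (17, 106, 384)
  -> after reshape: (17, 106, 12, 32)
Output shape: (17, 12, 106, 32)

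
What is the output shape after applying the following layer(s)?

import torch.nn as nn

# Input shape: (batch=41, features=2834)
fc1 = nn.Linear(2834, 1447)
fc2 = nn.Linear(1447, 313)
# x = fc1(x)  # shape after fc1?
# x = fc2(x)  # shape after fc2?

Input shape: (41, 2834)
  -> after fc1: (41, 1447)
Output shape: (41, 313)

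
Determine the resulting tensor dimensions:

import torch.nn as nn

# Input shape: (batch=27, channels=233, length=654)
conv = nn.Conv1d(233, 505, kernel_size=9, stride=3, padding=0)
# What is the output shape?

Input shape: (27, 233, 654)
Output shape: (27, 505, 216)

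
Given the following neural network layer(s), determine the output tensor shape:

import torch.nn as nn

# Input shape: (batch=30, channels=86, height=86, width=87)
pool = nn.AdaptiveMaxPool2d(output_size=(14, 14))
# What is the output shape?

Input shape: (30, 86, 86, 87)
Output shape: (30, 86, 14, 14)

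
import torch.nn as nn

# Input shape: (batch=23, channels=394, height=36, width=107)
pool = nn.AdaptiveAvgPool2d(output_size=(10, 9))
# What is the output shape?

Input shape: (23, 394, 36, 107)
Output shape: (23, 394, 10, 9)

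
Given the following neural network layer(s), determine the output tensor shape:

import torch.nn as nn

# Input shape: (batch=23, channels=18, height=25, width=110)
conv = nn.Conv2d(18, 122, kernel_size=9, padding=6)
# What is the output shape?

Input shape: (23, 18, 25, 110)
Output shape: (23, 122, 29, 114)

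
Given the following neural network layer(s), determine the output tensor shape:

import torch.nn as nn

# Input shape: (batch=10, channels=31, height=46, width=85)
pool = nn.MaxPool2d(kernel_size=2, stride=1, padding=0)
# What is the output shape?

Input shape: (10, 31, 46, 85)
Output shape: (10, 31, 45, 84)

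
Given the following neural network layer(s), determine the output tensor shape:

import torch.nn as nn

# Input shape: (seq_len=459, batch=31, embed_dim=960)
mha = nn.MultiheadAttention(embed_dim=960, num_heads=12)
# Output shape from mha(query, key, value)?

Input shape: (459, 31, 960)
Output shape: (459, 31, 960)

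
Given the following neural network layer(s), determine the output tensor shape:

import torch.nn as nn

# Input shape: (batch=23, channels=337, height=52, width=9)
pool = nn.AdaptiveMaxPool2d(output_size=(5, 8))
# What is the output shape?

Input shape: (23, 337, 52, 9)
Output shape: (23, 337, 5, 8)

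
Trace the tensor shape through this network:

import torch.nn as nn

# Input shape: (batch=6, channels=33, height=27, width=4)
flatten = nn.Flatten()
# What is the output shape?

Input shape: (6, 33, 27, 4)
Output shape: (6, 3564)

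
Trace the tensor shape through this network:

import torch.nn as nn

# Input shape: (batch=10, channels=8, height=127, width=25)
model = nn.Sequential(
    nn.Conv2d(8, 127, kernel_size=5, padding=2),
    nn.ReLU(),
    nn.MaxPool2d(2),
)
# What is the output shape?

Input shape: (10, 8, 127, 25)
  -> after Conv2d: (10, 127, 127, 25)
  -> after ReLU: (10, 127, 127, 25)
Output shape: (10, 127, 63, 12)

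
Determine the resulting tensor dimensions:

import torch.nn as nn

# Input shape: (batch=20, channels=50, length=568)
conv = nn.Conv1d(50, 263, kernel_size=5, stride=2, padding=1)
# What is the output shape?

Input shape: (20, 50, 568)
Output shape: (20, 263, 283)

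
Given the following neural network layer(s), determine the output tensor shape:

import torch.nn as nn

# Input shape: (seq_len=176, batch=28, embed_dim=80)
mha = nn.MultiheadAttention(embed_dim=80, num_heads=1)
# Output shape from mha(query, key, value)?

Input shape: (176, 28, 80)
Output shape: (176, 28, 80)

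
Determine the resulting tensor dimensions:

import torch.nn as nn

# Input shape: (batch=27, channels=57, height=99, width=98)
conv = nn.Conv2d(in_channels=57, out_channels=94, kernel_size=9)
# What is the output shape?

Input shape: (27, 57, 99, 98)
Output shape: (27, 94, 91, 90)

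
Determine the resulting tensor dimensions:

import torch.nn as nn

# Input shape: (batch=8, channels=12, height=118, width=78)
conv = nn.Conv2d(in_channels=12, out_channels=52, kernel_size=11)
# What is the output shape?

Input shape: (8, 12, 118, 78)
Output shape: (8, 52, 108, 68)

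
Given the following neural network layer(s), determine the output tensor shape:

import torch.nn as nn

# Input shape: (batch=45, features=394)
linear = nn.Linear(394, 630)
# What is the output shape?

Input shape: (45, 394)
Output shape: (45, 630)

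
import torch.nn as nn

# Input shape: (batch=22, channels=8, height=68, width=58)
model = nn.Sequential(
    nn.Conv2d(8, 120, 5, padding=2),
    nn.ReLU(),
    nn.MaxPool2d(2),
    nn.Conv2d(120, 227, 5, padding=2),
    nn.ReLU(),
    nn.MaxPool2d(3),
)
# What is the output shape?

Input shape: (22, 8, 68, 58)
  -> after first Conv2d: (22, 120, 68, 58)
  -> after first MaxPool2d: (22, 120, 34, 29)
  -> after second Conv2d: (22, 227, 34, 29)
Output shape: (22, 227, 11, 9)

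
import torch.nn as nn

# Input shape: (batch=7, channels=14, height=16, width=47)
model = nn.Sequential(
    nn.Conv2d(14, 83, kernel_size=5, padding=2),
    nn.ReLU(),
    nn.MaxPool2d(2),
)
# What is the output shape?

Input shape: (7, 14, 16, 47)
  -> after Conv2d: (7, 83, 16, 47)
  -> after ReLU: (7, 83, 16, 47)
Output shape: (7, 83, 8, 23)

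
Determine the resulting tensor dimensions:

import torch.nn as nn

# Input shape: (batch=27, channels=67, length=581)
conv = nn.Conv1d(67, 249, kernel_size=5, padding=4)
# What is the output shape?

Input shape: (27, 67, 581)
Output shape: (27, 249, 585)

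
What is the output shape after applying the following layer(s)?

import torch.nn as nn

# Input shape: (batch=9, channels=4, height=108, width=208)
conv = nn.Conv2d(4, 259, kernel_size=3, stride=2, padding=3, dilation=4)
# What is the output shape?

Input shape: (9, 4, 108, 208)
Output shape: (9, 259, 53, 103)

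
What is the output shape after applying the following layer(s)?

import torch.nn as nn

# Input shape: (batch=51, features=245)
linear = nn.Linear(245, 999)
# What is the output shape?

Input shape: (51, 245)
Output shape: (51, 999)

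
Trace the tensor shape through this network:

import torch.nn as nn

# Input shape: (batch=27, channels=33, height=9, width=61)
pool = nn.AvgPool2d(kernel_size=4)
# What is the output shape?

Input shape: (27, 33, 9, 61)
Output shape: (27, 33, 2, 15)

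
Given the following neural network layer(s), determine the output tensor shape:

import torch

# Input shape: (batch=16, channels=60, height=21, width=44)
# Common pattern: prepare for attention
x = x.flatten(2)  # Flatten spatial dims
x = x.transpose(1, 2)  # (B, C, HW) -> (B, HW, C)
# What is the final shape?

Input shape: (16, 60, 21, 44)
  -> after flatten(2): (16, 60, 924)
Output shape: (16, 924, 60)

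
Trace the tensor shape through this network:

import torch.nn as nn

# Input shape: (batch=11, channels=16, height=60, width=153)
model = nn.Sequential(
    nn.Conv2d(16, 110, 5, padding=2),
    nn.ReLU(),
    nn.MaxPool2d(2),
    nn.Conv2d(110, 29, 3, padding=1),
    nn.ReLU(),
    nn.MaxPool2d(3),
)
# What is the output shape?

Input shape: (11, 16, 60, 153)
  -> after first Conv2d: (11, 110, 60, 153)
  -> after first MaxPool2d: (11, 110, 30, 76)
  -> after second Conv2d: (11, 29, 30, 76)
Output shape: (11, 29, 10, 25)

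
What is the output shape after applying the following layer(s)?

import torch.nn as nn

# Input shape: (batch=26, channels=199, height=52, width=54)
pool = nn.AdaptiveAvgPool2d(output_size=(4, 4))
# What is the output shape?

Input shape: (26, 199, 52, 54)
Output shape: (26, 199, 4, 4)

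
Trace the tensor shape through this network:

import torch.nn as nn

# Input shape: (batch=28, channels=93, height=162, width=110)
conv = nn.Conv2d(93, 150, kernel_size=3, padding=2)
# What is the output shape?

Input shape: (28, 93, 162, 110)
Output shape: (28, 150, 164, 112)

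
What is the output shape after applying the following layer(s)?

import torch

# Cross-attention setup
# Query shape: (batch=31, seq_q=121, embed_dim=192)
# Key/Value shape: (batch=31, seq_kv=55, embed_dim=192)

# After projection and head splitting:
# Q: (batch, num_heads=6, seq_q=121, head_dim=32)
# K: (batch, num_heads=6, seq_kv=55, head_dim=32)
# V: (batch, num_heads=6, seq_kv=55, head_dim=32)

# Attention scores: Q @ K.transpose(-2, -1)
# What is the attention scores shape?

Input shape: (31, 121, 192)
Output shape: (31, 6, 121, 55)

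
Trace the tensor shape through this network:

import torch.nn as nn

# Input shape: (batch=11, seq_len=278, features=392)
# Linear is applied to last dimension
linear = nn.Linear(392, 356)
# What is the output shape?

Input shape: (11, 278, 392)
Output shape: (11, 278, 356)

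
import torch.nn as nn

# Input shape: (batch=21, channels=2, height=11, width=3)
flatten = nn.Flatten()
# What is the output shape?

Input shape: (21, 2, 11, 3)
Output shape: (21, 66)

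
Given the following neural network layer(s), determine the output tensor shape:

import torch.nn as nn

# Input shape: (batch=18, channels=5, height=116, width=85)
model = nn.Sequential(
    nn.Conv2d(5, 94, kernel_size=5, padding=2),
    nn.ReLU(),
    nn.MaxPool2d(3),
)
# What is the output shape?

Input shape: (18, 5, 116, 85)
  -> after Conv2d: (18, 94, 116, 85)
  -> after ReLU: (18, 94, 116, 85)
Output shape: (18, 94, 38, 28)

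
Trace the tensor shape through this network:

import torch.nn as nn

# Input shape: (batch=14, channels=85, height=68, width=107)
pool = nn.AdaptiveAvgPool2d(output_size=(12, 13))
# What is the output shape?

Input shape: (14, 85, 68, 107)
Output shape: (14, 85, 12, 13)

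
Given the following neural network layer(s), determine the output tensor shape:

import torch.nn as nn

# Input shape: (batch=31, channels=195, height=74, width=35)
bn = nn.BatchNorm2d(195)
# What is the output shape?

Input shape: (31, 195, 74, 35)
Output shape: (31, 195, 74, 35)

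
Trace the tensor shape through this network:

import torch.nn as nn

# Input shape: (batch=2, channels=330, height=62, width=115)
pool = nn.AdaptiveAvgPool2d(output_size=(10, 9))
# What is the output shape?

Input shape: (2, 330, 62, 115)
Output shape: (2, 330, 10, 9)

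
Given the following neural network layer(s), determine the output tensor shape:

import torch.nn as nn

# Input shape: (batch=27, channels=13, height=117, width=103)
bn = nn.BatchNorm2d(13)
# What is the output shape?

Input shape: (27, 13, 117, 103)
Output shape: (27, 13, 117, 103)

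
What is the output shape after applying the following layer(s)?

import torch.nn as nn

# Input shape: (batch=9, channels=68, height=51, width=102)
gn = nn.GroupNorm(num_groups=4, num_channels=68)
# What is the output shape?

Input shape: (9, 68, 51, 102)
Output shape: (9, 68, 51, 102)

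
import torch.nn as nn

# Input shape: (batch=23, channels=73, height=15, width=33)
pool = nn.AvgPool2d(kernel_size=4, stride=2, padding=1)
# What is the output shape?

Input shape: (23, 73, 15, 33)
Output shape: (23, 73, 7, 16)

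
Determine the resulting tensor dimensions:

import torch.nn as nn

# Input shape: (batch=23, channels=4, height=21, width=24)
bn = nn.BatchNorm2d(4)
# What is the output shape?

Input shape: (23, 4, 21, 24)
Output shape: (23, 4, 21, 24)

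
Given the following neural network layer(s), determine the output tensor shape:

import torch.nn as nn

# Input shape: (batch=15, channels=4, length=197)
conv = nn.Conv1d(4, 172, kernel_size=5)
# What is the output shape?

Input shape: (15, 4, 197)
Output shape: (15, 172, 193)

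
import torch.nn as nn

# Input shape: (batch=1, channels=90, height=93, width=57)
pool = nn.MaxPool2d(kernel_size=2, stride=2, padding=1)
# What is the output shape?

Input shape: (1, 90, 93, 57)
Output shape: (1, 90, 47, 29)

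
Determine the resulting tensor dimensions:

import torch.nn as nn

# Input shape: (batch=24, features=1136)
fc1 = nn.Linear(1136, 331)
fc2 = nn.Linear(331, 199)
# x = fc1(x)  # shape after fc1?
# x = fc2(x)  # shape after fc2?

Input shape: (24, 1136)
  -> after fc1: (24, 331)
Output shape: (24, 199)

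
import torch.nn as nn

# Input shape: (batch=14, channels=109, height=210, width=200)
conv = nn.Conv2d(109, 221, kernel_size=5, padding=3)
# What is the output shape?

Input shape: (14, 109, 210, 200)
Output shape: (14, 221, 212, 202)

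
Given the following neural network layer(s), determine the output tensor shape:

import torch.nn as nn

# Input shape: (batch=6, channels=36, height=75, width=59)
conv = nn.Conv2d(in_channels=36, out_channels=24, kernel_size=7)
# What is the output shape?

Input shape: (6, 36, 75, 59)
Output shape: (6, 24, 69, 53)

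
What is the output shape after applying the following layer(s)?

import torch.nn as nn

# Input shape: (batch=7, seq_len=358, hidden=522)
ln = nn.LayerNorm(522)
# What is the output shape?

Input shape: (7, 358, 522)
Output shape: (7, 358, 522)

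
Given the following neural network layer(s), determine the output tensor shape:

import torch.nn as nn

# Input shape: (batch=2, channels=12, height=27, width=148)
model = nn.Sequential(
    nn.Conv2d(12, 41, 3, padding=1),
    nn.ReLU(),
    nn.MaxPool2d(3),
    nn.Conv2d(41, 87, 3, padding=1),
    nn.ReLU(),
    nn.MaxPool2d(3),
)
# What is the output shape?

Input shape: (2, 12, 27, 148)
  -> after first Conv2d: (2, 41, 27, 148)
  -> after first MaxPool2d: (2, 41, 9, 49)
  -> after second Conv2d: (2, 87, 9, 49)
Output shape: (2, 87, 3, 16)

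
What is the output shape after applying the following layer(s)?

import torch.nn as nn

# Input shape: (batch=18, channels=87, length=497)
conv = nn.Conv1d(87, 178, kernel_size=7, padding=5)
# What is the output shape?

Input shape: (18, 87, 497)
Output shape: (18, 178, 501)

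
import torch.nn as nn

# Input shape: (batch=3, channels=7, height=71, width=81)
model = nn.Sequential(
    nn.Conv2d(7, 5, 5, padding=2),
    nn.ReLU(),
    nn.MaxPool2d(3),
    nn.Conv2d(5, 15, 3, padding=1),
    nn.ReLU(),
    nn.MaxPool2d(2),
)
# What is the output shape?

Input shape: (3, 7, 71, 81)
  -> after first Conv2d: (3, 5, 71, 81)
  -> after first MaxPool2d: (3, 5, 23, 27)
  -> after second Conv2d: (3, 15, 23, 27)
Output shape: (3, 15, 11, 13)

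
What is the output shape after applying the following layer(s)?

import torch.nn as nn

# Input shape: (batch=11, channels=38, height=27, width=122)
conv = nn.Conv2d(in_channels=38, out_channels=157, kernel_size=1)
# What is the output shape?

Input shape: (11, 38, 27, 122)
Output shape: (11, 157, 27, 122)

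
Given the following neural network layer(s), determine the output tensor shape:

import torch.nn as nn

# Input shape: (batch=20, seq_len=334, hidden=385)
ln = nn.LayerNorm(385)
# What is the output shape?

Input shape: (20, 334, 385)
Output shape: (20, 334, 385)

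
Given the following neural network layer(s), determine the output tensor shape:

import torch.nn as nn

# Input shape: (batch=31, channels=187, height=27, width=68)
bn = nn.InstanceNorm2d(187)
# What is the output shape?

Input shape: (31, 187, 27, 68)
Output shape: (31, 187, 27, 68)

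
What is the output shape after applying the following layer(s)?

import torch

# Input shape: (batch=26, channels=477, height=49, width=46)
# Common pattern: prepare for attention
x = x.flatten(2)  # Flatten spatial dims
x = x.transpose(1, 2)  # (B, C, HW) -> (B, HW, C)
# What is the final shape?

Input shape: (26, 477, 49, 46)
  -> after flatten(2): (26, 477, 2254)
Output shape: (26, 2254, 477)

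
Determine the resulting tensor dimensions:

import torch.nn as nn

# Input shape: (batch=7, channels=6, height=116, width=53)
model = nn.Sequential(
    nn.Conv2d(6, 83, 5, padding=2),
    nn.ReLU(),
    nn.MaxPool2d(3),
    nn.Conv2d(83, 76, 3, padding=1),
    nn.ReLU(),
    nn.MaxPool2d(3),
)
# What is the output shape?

Input shape: (7, 6, 116, 53)
  -> after first Conv2d: (7, 83, 116, 53)
  -> after first MaxPool2d: (7, 83, 38, 17)
  -> after second Conv2d: (7, 76, 38, 17)
Output shape: (7, 76, 12, 5)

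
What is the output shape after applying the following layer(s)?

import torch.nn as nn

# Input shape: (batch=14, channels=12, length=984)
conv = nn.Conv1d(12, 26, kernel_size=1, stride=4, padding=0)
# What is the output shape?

Input shape: (14, 12, 984)
Output shape: (14, 26, 246)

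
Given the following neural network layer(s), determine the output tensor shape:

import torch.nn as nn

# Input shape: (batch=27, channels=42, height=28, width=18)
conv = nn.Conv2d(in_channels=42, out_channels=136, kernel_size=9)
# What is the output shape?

Input shape: (27, 42, 28, 18)
Output shape: (27, 136, 20, 10)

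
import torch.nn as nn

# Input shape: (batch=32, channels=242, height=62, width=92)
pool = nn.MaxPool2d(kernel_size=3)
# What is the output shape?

Input shape: (32, 242, 62, 92)
Output shape: (32, 242, 20, 30)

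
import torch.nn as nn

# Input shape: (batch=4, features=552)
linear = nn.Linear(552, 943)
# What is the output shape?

Input shape: (4, 552)
Output shape: (4, 943)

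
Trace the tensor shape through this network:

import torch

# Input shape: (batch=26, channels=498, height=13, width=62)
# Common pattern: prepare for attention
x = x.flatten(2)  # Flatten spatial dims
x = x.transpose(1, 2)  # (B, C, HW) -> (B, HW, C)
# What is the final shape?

Input shape: (26, 498, 13, 62)
  -> after flatten(2): (26, 498, 806)
Output shape: (26, 806, 498)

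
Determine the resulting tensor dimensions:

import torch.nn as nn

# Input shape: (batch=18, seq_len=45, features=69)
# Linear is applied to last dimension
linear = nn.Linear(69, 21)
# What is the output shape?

Input shape: (18, 45, 69)
Output shape: (18, 45, 21)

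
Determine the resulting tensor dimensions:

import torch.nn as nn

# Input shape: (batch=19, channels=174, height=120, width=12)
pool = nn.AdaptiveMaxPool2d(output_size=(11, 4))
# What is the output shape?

Input shape: (19, 174, 120, 12)
Output shape: (19, 174, 11, 4)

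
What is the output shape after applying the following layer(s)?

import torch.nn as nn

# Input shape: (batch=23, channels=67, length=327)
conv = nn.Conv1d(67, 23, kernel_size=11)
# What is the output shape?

Input shape: (23, 67, 327)
Output shape: (23, 23, 317)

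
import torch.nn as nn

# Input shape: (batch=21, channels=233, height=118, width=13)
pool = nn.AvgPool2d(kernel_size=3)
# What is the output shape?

Input shape: (21, 233, 118, 13)
Output shape: (21, 233, 39, 4)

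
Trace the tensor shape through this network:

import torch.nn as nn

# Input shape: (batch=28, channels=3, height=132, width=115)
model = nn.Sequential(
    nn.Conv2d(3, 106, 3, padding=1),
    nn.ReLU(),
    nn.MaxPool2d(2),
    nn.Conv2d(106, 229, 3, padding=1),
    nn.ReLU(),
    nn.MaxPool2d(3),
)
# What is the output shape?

Input shape: (28, 3, 132, 115)
  -> after first Conv2d: (28, 106, 132, 115)
  -> after first MaxPool2d: (28, 106, 66, 57)
  -> after second Conv2d: (28, 229, 66, 57)
Output shape: (28, 229, 22, 19)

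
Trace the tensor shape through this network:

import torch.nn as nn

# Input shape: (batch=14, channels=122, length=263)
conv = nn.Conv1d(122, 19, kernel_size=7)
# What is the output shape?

Input shape: (14, 122, 263)
Output shape: (14, 19, 257)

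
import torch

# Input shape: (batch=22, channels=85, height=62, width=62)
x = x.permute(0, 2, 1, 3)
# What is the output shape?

Input shape: (22, 85, 62, 62)
Output shape: (22, 62, 85, 62)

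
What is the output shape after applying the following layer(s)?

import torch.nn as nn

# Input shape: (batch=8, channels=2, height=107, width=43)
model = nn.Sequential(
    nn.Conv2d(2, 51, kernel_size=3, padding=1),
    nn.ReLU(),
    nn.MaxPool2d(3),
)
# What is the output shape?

Input shape: (8, 2, 107, 43)
  -> after Conv2d: (8, 51, 107, 43)
  -> after ReLU: (8, 51, 107, 43)
Output shape: (8, 51, 35, 14)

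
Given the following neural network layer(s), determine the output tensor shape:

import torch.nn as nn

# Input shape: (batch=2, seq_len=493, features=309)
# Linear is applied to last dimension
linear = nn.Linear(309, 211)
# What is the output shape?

Input shape: (2, 493, 309)
Output shape: (2, 493, 211)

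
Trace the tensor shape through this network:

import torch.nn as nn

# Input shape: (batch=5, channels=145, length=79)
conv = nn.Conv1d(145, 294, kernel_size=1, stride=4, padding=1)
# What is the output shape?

Input shape: (5, 145, 79)
Output shape: (5, 294, 21)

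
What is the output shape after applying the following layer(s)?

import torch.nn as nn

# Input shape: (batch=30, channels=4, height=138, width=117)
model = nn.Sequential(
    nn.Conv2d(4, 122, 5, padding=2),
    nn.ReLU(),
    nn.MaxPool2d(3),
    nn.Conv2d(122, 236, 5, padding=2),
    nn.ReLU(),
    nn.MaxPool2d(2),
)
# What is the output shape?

Input shape: (30, 4, 138, 117)
  -> after first Conv2d: (30, 122, 138, 117)
  -> after first MaxPool2d: (30, 122, 46, 39)
  -> after second Conv2d: (30, 236, 46, 39)
Output shape: (30, 236, 23, 19)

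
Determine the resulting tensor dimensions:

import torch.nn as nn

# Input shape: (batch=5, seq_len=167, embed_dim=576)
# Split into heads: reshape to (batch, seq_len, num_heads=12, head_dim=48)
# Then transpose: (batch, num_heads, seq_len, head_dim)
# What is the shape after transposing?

Input shape: (5, 167, 576)
  -> after reshape: (5, 167, 12, 48)
Output shape: (5, 12, 167, 48)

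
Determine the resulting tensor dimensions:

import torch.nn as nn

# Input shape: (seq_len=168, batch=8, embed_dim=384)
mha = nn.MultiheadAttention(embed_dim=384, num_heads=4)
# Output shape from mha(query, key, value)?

Input shape: (168, 8, 384)
Output shape: (168, 8, 384)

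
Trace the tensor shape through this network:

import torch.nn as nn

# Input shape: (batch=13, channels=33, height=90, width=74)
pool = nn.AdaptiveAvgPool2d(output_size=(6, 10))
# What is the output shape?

Input shape: (13, 33, 90, 74)
Output shape: (13, 33, 6, 10)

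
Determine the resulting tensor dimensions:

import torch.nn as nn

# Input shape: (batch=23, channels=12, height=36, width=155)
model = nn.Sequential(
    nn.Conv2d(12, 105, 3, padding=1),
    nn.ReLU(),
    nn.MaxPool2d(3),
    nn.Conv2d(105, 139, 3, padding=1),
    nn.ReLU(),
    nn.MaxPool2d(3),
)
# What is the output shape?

Input shape: (23, 12, 36, 155)
  -> after first Conv2d: (23, 105, 36, 155)
  -> after first MaxPool2d: (23, 105, 12, 51)
  -> after second Conv2d: (23, 139, 12, 51)
Output shape: (23, 139, 4, 17)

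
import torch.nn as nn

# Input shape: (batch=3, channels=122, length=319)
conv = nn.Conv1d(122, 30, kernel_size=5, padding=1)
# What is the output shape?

Input shape: (3, 122, 319)
Output shape: (3, 30, 317)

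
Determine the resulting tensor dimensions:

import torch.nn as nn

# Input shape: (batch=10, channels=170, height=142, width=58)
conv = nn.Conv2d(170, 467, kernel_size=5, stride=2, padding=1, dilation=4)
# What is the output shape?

Input shape: (10, 170, 142, 58)
Output shape: (10, 467, 64, 22)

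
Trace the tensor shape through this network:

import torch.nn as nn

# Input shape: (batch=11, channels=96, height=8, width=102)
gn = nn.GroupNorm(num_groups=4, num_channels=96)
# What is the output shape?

Input shape: (11, 96, 8, 102)
Output shape: (11, 96, 8, 102)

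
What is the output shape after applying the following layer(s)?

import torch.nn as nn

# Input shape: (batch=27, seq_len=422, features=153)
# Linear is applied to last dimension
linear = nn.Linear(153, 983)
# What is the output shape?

Input shape: (27, 422, 153)
Output shape: (27, 422, 983)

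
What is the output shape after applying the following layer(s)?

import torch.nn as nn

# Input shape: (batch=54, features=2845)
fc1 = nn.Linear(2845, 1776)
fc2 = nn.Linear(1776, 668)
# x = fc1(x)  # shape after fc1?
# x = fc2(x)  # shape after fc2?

Input shape: (54, 2845)
  -> after fc1: (54, 1776)
Output shape: (54, 668)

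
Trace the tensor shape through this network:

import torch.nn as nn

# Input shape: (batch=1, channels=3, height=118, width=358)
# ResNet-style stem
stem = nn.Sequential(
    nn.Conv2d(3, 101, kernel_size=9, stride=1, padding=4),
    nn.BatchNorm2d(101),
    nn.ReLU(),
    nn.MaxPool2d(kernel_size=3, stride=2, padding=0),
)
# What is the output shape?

Input shape: (1, 3, 118, 358)
  -> after Conv2d 9x9 stride=1: (1, 101, 118, 358)
Output shape: (1, 101, 58, 178)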